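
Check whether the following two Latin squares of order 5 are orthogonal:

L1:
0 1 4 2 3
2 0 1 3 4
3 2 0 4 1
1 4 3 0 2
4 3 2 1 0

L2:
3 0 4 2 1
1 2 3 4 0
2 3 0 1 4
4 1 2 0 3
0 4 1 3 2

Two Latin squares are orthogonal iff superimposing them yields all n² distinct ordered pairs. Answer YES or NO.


Form the n² = 25 superimposed pairs (L1[i][j], L2[i][j]), row by row (rows and columns indexed from 0):
row 0: (0,3) (1,0) (4,4) (2,2) (3,1)
row 1: (2,1) (0,2) (1,3) (3,4) (4,0)
row 2: (3,2) (2,3) (0,0) (4,1) (1,4)
row 3: (1,4) (4,1) (3,2) (0,0) (2,3)
row 4: (4,0) (3,4) (2,1) (1,3) (0,2)
Orthogonality requires all 25 pairs distinct.
But the pair (1,4) repeats: cell (2,4) has L1 = 1, L2 = 4, and cell (3,0) has L1 = 1, L2 = 4.
A repeated pair means some other pair never occurs (only 15 distinct pairs out of 25), so the squares are not orthogonal.
Conclusion: NO.

NO


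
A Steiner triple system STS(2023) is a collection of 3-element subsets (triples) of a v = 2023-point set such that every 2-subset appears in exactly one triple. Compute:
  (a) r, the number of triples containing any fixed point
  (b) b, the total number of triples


An STS(v) is a 2-(v, 3, 1) BIBD: block size k = 3, λ = 1.
Replication: r(k − 1) = λ(v − 1) ⇒ r·2 = 2023 − 1 = 2022 ⇒ r = 1011.
Block count: bk = vr ⇒ b·3 = 2023·1011 = 2045253 ⇒ b = 681751.
(Check via b = v(v − 1)/6 = 2023·2022/6 = 4090506/6 = 681751.)

r = 1011, b = 681751.


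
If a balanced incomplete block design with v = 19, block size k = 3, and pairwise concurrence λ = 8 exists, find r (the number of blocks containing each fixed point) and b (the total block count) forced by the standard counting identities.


Any 2-(v, k, λ) BIBD satisfies two necessary conditions:
  (i)  Each point sits in r blocks, and counting incidences through any fixed point gives r(k − 1) = λ(v − 1), so r = λ(v − 1)/(k − 1).
  (ii) Total incidences bk = vr, so b = vr/k.
Step 1: r = λ(v − 1)/(k − 1) = 8·(19 − 1)/(3 − 1) = 8·18/2 = 144/2 = 72.
Step 2: b = vr/k = 19·72/3 = 1368/3 = 456.
Check integrality: r = 72 ∈ Z ✓, b = 456 ∈ Z ✓.
(These identities are necessary conditions: they determine r and b for any design with these parameters, but do not by themselves prove that one exists.)

r = 72, b = 456.


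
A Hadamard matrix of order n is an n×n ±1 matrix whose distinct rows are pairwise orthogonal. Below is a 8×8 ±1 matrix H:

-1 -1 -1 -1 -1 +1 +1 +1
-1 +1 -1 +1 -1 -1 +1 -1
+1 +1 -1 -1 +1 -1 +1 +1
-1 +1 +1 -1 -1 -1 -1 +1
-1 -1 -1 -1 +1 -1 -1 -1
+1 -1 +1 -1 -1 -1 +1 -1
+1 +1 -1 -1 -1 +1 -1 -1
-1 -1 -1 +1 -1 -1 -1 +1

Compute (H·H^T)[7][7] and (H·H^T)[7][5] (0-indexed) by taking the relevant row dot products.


Row 5 of H: [1, -1, 1, -1, -1, -1, 1, -1].
Row 7 of H: [-1, -1, -1, 1, -1, -1, -1, 1].
(H·H^T)[7][7] = Σ_j H[7][j]·H[7][j] = (-1)² + (-1)² + (-1)² + (1)² + (-1)² + (-1)² + (-1)² + (1)² = 1 + 1 + 1 + 1 + 1 + 1 + 1 + 1 = 8.
(H·H^T)[7][5] = Σ_j H[7][j]·H[5][j] = (-1)·(1) + (-1)·(-1) + (-1)·(1) + (1)·(-1) + (-1)·(-1) + (-1)·(-1) + (-1)·(1) + (1)·(-1) = -1 + 1 + -1 + -1 + 1 + 1 + -1 + -1 = -2.
Rows 7 and 5 are not orthogonal (dot product = -2 ≠ 0), so H is not a Hadamard matrix.

(7,7) entry = 8; (7,5) entry = -2.


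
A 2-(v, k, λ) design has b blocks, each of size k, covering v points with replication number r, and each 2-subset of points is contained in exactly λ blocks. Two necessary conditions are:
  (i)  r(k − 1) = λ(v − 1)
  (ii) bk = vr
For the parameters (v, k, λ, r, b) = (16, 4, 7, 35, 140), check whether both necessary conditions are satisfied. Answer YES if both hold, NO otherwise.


Condition (i): r(k − 1) = 35·3 = 105; λ(v − 1) = 7·15 = 105. Match? YES.
Condition (ii): bk = 140·4 = 560; vr = 16·35 = 560. Match? YES.
Both conditions hold? YES.

YES


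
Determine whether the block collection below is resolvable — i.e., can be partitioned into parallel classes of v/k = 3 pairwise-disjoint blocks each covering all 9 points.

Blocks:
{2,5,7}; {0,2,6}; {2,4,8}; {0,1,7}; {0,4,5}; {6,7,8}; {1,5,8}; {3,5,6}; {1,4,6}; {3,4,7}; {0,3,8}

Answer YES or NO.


v = 9, block size k = 3, number of blocks = 11.
For resolvability, blocks must partition into parallel classes of size v/k = 3.
Total blocks must therefore be a multiple of 3: 11 = 3·3 + 2 ⇒ not divisible ✗.
Resolvable? NO.

NO


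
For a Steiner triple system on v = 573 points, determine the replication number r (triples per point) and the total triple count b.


An STS(v) is a 2-(v, 3, 1) BIBD: block size k = 3, λ = 1.
Replication: r(k − 1) = λ(v − 1) ⇒ r·2 = 573 − 1 = 572 ⇒ r = 286.
Block count: bk = vr ⇒ b·3 = 573·286 = 163878 ⇒ b = 54626.

r = 286, b = 54626.


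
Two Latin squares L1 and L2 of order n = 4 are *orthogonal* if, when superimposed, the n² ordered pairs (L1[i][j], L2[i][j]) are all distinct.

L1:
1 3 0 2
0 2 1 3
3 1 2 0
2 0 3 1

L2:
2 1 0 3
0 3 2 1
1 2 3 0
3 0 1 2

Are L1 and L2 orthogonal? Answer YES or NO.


Form the n² = 16 superimposed pairs (L1[i][j], L2[i][j]), row by row (rows and columns indexed from 0):
row 0: (1,2) (3,1) (0,0) (2,3)
row 1: (0,0) (2,3) (1,2) (3,1)
row 2: (3,1) (1,2) (2,3) (0,0)
row 3: (2,3) (0,0) (3,1) (1,2)
Orthogonality requires all 16 pairs distinct.
But the pair (0,0) repeats: cell (0,2) has L1 = 0, L2 = 0, and cell (1,0) has L1 = 0, L2 = 0.
A repeated pair means some other pair never occurs (only 4 distinct pairs out of 16), so the squares are not orthogonal.
Conclusion: NO.

NO


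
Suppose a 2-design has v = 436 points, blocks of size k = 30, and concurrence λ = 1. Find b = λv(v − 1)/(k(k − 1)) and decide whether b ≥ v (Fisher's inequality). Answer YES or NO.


b = λv(v − 1)/(k(k − 1)) = 1·436·435/(30·29) = 189660/870 = 218.
Compare with v = 436: b < v, so Fisher's inequality fails.

NO


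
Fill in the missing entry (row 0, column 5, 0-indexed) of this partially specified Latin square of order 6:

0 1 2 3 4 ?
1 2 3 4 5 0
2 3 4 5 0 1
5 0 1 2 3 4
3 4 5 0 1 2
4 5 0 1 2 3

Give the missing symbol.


Row 0 contains symbols [0, 1, 2, 3, 4] — missing [5].
Column 5 contains symbols [0, 1, 2, 3, 4] — missing [5].
The missing symbol must appear in both missing sets; intersection = [5].
Therefore the hidden value is 5.

Missing value = 5.


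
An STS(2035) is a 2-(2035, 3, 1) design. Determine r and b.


An STS(v) is a 2-(v, 3, 1) BIBD: block size k = 3, λ = 1.
Replication: r(k − 1) = λ(v − 1) ⇒ r·2 = 2035 − 1 = 2034 ⇒ r = 1017.
Block count: b = v(v − 1)/6 = 2035·2034/6 = 4139190/6 = 689865.

r = 1017, b = 689865.


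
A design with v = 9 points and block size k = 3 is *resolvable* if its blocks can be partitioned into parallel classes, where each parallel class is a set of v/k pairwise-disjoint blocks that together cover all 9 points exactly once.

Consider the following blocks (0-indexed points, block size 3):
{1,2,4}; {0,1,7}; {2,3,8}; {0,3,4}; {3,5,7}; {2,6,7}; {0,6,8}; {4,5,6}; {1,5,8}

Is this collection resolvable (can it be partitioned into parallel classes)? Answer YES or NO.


v = 9, block size k = 3, number of blocks = 9.
For resolvability, blocks must partition into parallel classes of size v/k = 3.
Total blocks must therefore be a multiple of 3: 9 = 3·3 + 0 ⇒ divisible ✓.
Greedy packing gives 3 candidate class(es). Each should be a full parallel class (size 3, covers all 9 points).
  Class 1 (3 blocks): {1,2,4}; {3,5,7}; {0,6,8}. Points covered: [0, 1, 2, 3, 4, 5, 6, 7, 8].
  Class 2 (3 blocks): {0,1,7}; {2,3,8}; {4,5,6}. Points covered: [0, 1, 2, 3, 4, 5, 6, 7, 8].
  Class 3 (3 blocks): {0,3,4}; {2,6,7}; {1,5,8}. Points covered: [0, 1, 2, 3, 4, 5, 6, 7, 8].
All classes full (size 3)? YES. All classes cover every point? YES.
Resolvable? YES.

YES


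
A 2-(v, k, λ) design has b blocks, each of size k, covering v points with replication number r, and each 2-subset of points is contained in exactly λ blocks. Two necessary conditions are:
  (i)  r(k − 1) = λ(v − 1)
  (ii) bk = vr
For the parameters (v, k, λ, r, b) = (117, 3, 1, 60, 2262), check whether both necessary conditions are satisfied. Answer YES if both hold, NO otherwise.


Condition (i): r(k − 1) = 60·2 = 120; λ(v − 1) = 1·116 = 116. Match? NO.
Condition (ii): bk = 2262·3 = 6786; vr = 117·60 = 7020. Match? NO.
Both conditions hold? NO.

NO


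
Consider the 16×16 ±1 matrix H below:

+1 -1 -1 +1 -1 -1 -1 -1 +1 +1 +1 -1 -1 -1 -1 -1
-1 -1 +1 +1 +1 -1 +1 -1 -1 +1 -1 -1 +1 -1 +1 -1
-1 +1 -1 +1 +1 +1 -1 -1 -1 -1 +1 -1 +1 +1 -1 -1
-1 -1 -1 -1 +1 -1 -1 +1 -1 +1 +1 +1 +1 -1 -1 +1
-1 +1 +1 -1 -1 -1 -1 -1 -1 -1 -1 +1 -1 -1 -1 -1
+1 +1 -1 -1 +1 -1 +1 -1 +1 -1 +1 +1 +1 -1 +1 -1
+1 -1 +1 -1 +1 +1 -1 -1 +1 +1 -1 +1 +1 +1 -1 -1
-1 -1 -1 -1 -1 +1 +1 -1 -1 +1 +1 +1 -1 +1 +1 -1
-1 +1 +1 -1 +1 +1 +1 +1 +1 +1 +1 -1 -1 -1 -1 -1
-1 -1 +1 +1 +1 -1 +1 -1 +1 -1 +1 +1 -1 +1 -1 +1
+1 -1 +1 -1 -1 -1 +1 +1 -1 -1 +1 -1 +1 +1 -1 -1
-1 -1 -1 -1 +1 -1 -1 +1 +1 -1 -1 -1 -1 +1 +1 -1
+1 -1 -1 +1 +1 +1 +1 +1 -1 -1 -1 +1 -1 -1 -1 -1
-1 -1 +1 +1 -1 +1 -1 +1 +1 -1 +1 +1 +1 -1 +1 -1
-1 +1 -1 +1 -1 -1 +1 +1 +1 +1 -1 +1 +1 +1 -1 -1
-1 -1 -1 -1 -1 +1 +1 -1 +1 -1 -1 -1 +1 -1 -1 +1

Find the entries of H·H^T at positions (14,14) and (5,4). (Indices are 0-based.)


Row 4 of H: [-1, 1, 1, -1, -1, -1, -1, -1, -1, -1, -1, 1, -1, -1, -1, -1].
Row 5 of H: [1, 1, -1, -1, 1, -1, 1, -1, 1, -1, 1, 1, 1, -1, 1, -1].
Row 14 of H: [-1, 1, -1, 1, -1, -1, 1, 1, 1, 1, -1, 1, 1, 1, -1, -1].
(H·H^T)[14][14] = Σ_j H[14][j]·H[14][j] = (-1)² + (1)² + (-1)² + (1)² + (-1)² + (-1)² + (1)² + (1)² + (1)² + (1)² + (-1)² + (1)² + (1)² + (1)² + (-1)² + (-1)² = 1 + 1 + 1 + 1 + 1 + 1 + 1 + 1 + 1 + 1 + 1 + 1 + 1 + 1 + 1 + 1 = 16.
(H·H^T)[5][4] = Σ_j H[5][j]·H[4][j] = (1)·(-1) + (1)·(1) + (-1)·(1) + (-1)·(-1) + (1)·(-1) + (-1)·(-1) + (1)·(-1) + (-1)·(-1) + (1)·(-1) + (-1)·(-1) + (1)·(-1) + (1)·(1) + (1)·(-1) + (-1)·(-1) + (1)·(-1) + (-1)·(-1) = -1 + 1 + -1 + 1 + -1 + 1 + -1 + 1 + -1 + 1 + -1 + 1 + -1 + 1 + -1 + 1 = 0.
So rows 5 and 4 are orthogonal; the diagonal entry equals n = 16.

(14,14) entry = 16; (5,4) entry = 0.


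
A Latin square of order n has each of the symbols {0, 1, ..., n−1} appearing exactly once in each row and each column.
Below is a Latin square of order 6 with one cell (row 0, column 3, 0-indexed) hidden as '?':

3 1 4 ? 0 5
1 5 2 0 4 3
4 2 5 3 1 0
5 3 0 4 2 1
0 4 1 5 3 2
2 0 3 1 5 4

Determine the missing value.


Row 0 contains symbols [0, 1, 3, 4, 5] — missing [2].
Column 3 contains symbols [0, 1, 3, 4, 5] — missing [2].
The missing symbol must appear in both missing sets; intersection = [2].
Therefore the hidden value is 2.

Missing value = 2.


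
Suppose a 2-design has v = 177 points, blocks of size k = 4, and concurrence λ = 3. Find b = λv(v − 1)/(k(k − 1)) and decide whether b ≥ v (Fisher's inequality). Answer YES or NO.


r = λ(v − 1)/(k − 1) = 3·176/3 = 176.
b = vr/k = 177·176/4 = 7788.
Fisher's inequality: b ≥ v ⇔ 7788 ≥ 177? YES.

YES


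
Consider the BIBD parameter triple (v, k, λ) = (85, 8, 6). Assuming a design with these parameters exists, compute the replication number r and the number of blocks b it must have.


Any 2-(v, k, λ) BIBD satisfies two necessary conditions:
  (i)  Each point sits in r blocks, and counting incidences through any fixed point gives r(k − 1) = λ(v − 1), so r = λ(v − 1)/(k − 1).
  (ii) Total incidences bk = vr, so b = vr/k.
Step 1: r = λ(v − 1)/(k − 1) = 6·(85 − 1)/(8 − 1) = 6·84/7 = 504/7 = 72.
Step 2: b = vr/k = 85·72/8 = 6120/8 = 765.
Check integrality: r = 72 ∈ Z ✓, b = 765 ∈ Z ✓.
(These identities are necessary conditions: they determine r and b for any design with these parameters, but do not by themselves prove that one exists.)

r = 72, b = 765.


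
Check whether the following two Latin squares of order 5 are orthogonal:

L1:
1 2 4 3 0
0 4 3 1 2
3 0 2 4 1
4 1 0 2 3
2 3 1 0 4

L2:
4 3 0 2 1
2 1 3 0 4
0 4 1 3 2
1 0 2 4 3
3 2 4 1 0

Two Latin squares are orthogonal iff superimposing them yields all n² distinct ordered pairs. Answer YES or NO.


Form the n² = 25 superimposed pairs (L1[i][j], L2[i][j]), row by row (rows and columns indexed from 0):
row 0: (1,4) (2,3) (4,0) (3,2) (0,1)
row 1: (0,2) (4,1) (3,3) (1,0) (2,4)
row 2: (3,0) (0,4) (2,1) (4,3) (1,2)
row 3: (4,1) (1,0) (0,2) (2,4) (3,3)
row 4: (2,3) (3,2) (1,4) (0,1) (4,0)
Orthogonality requires all 25 pairs distinct.
But the pair (4,1) repeats: cell (1,1) has L1 = 4, L2 = 1, and cell (3,0) has L1 = 4, L2 = 1.
A repeated pair means some other pair never occurs (only 15 distinct pairs out of 25), so the squares are not orthogonal.
Conclusion: NO.

NO


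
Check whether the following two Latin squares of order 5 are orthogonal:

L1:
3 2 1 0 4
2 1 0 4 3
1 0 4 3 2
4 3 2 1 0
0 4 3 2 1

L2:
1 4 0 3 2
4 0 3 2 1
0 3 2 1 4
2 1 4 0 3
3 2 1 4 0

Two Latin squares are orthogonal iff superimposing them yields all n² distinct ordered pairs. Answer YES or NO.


Form the n² = 25 superimposed pairs (L1[i][j], L2[i][j]), row by row (rows and columns indexed from 0):
row 0: (3,1) (2,4) (1,0) (0,3) (4,2)
row 1: (2,4) (1,0) (0,3) (4,2) (3,1)
row 2: (1,0) (0,3) (4,2) (3,1) (2,4)
row 3: (4,2) (3,1) (2,4) (1,0) (0,3)
row 4: (0,3) (4,2) (3,1) (2,4) (1,0)
Orthogonality requires all 25 pairs distinct.
But the pair (2,4) repeats: cell (0,1) has L1 = 2, L2 = 4, and cell (1,0) has L1 = 2, L2 = 4.
A repeated pair means some other pair never occurs (only 5 distinct pairs out of 25), so the squares are not orthogonal.
Conclusion: NO.

NO


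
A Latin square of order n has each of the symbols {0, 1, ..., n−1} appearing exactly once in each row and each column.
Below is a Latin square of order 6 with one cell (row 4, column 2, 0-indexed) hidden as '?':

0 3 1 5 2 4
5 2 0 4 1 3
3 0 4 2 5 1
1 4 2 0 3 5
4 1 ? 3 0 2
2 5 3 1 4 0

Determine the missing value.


Row 4 contains symbols [0, 1, 2, 3, 4] — missing [5].
Column 2 contains symbols [0, 1, 2, 3, 4] — missing [5].
The missing symbol must appear in both missing sets; intersection = [5].
Therefore the hidden value is 5.

Missing value = 5.


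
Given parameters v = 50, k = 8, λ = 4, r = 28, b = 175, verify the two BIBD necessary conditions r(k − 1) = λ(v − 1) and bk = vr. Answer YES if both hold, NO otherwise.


Condition (i): r(k − 1) = 28·7 = 196; λ(v − 1) = 4·49 = 196. Match? YES.
Condition (ii): bk = 175·8 = 1400; vr = 50·28 = 1400. Match? YES.
Both conditions hold? YES.

YES


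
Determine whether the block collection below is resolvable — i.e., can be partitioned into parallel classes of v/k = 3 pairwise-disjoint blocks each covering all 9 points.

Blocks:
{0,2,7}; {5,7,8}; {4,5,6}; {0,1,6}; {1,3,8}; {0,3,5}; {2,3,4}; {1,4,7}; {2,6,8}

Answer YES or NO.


v = 9, block size k = 3, number of blocks = 9.
For resolvability, blocks must partition into parallel classes of size v/k = 3.
Total blocks must therefore be a multiple of 3: 9 = 3·3 + 0 ⇒ divisible ✓.
Greedy packing gives 3 candidate class(es). Each should be a full parallel class (size 3, covers all 9 points).
  Class 1 (3 blocks): {0,2,7}; {4,5,6}; {1,3,8}. Points covered: [0, 1, 2, 3, 4, 5, 6, 7, 8].
  Class 2 (3 blocks): {5,7,8}; {0,1,6}; {2,3,4}. Points covered: [0, 1, 2, 3, 4, 5, 6, 7, 8].
  Class 3 (3 blocks): {0,3,5}; {1,4,7}; {2,6,8}. Points covered: [0, 1, 2, 3, 4, 5, 6, 7, 8].
All classes full (size 3)? YES. All classes cover every point? YES.
Resolvable? YES.

YES


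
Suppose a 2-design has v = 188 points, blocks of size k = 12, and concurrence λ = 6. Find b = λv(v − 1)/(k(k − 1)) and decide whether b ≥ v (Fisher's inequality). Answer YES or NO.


r = λ(v − 1)/(k − 1) = 6·187/11 = 102.
b = vr/k = 188·102/12 = 1598.
Fisher's inequality: b ≥ v ⇔ 1598 ≥ 188? YES.

YES


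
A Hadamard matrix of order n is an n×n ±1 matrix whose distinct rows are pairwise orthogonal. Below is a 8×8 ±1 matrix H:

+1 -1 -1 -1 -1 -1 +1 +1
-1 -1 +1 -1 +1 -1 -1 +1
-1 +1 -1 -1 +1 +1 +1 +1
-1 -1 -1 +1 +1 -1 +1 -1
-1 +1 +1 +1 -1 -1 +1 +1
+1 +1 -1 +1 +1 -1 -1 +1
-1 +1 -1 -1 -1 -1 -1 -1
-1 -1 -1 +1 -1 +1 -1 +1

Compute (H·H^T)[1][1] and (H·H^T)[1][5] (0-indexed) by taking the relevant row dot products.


Row 1 of H: [-1, -1, 1, -1, 1, -1, -1, 1].
Row 5 of H: [1, 1, -1, 1, 1, -1, -1, 1].
(H·H^T)[1][1] = Σ_j H[1][j]·H[1][j] = (-1)² + (-1)² + (1)² + (-1)² + (1)² + (-1)² + (-1)² + (1)² = 1 + 1 + 1 + 1 + 1 + 1 + 1 + 1 = 8.
(H·H^T)[1][5] = Σ_j H[1][j]·H[5][j] = (-1)·(1) + (-1)·(1) + (1)·(-1) + (-1)·(1) + (1)·(1) + (-1)·(-1) + (-1)·(-1) + (1)·(1) = -1 + -1 + -1 + -1 + 1 + 1 + 1 + 1 = 0.
So rows 1 and 5 are orthogonal; the diagonal entry equals n = 8.

(1,1) entry = 8; (1,5) entry = 0.


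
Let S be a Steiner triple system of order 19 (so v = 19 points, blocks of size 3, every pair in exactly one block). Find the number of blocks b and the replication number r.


An STS(v) is a 2-(v, 3, 1) BIBD: block size k = 3, λ = 1.
Replication: r(k − 1) = λ(v − 1) ⇒ r·2 = 19 − 1 = 18 ⇒ r = 9.
Block count: b = v(v − 1)/6 = 19·18/6 = 342/6 = 57.
(Check via bk = vr: 57·3 = 171 = 19·9 = 171 ✓.)

r = 9, b = 57.


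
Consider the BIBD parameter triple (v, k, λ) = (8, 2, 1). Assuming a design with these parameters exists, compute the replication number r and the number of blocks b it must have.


Any 2-(v, k, λ) BIBD satisfies two necessary conditions:
  (i)  Each point sits in r blocks, and counting incidences through any fixed point gives r(k − 1) = λ(v − 1), so r = λ(v − 1)/(k − 1).
  (ii) Total incidences bk = vr, so b = vr/k.
Step 1: r = λ(v − 1)/(k − 1) = 1·(8 − 1)/(2 − 1) = 1·7/1 = 7/1 = 7.
Step 2: b = vr/k = 8·7/2 = 56/2 = 28.
Check integrality: r = 7 ∈ Z ✓, b = 28 ∈ Z ✓.
(These identities are necessary conditions: they determine r and b for any design with these parameters, but do not by themselves prove that one exists.)

r = 7, b = 28.


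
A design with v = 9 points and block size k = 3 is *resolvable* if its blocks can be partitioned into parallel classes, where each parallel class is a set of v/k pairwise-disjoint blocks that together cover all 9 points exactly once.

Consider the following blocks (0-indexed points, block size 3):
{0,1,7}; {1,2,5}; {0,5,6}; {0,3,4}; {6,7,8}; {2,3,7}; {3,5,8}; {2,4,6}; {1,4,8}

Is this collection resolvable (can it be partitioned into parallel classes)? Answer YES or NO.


v = 9, block size k = 3, number of blocks = 9.
For resolvability, blocks must partition into parallel classes of size v/k = 3.
Total blocks must therefore be a multiple of 3: 9 = 3·3 + 0 ⇒ divisible ✓.
Greedy packing gives 3 candidate class(es). Each should be a full parallel class (size 3, covers all 9 points).
  Class 1 (3 blocks): {0,1,7}; {3,5,8}; {2,4,6}. Points covered: [0, 1, 2, 3, 4, 5, 6, 7, 8].
  Class 2 (3 blocks): {1,2,5}; {0,3,4}; {6,7,8}. Points covered: [0, 1, 2, 3, 4, 5, 6, 7, 8].
  Class 3 (3 blocks): {0,5,6}; {2,3,7}; {1,4,8}. Points covered: [0, 1, 2, 3, 4, 5, 6, 7, 8].
All classes full (size 3)? YES. All classes cover every point? YES.
Resolvable? YES.

YES


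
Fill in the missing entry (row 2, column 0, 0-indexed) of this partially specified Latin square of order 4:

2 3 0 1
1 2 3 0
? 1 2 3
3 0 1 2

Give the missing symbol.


Row 2 contains symbols [1, 2, 3] — missing [0].
Column 0 contains symbols [1, 2, 3] — missing [0].
The missing symbol must appear in both missing sets; intersection = [0].
Therefore the hidden value is 0.

Missing value = 0.


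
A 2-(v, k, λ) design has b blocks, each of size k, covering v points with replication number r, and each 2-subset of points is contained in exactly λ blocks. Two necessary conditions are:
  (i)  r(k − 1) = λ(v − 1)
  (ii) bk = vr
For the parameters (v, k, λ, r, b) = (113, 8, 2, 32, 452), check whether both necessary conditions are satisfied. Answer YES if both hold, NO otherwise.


Condition (i): r(k − 1) = 32·7 = 224; λ(v − 1) = 2·112 = 224. Match? YES.
Condition (ii): bk = 452·8 = 3616; vr = 113·32 = 3616. Match? YES.
Both conditions hold? YES.

YES


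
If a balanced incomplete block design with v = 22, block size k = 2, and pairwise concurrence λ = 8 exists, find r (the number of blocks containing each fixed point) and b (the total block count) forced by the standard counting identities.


Any 2-(v, k, λ) BIBD satisfies two necessary conditions:
  (i)  Each point sits in r blocks, and counting incidences through any fixed point gives r(k − 1) = λ(v − 1), so r = λ(v − 1)/(k − 1).
  (ii) Total incidences bk = vr, so b = vr/k.
Step 1: r = λ(v − 1)/(k − 1) = 8·(22 − 1)/(2 − 1) = 8·21/1 = 168/1 = 168.
Step 2: b = vr/k = 22·168/2 = 3696/2 = 1848.
Check integrality: r = 168 ∈ Z ✓, b = 1848 ∈ Z ✓.
(These identities are necessary conditions: they determine r and b for any design with these parameters, but do not by themselves prove that one exists.)

r = 168, b = 1848.


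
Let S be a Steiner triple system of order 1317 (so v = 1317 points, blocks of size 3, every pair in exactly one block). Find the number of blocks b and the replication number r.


An STS(v) is a 2-(v, 3, 1) BIBD: block size k = 3, λ = 1.
Replication: r(k − 1) = λ(v − 1) ⇒ r·2 = 1317 − 1 = 1316 ⇒ r = 658.
Block count: bk = vr ⇒ b·3 = 1317·658 = 866586 ⇒ b = 288862.

r = 658, b = 288862.


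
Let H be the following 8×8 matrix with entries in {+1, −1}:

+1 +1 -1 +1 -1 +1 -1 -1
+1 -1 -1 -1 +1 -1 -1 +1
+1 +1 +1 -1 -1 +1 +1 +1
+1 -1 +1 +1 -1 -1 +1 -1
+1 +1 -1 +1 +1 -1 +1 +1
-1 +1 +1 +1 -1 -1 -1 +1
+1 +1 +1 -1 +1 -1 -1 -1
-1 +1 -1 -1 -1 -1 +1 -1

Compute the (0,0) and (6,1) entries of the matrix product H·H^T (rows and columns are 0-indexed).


Row 0 of H: [1, 1, -1, 1, -1, 1, -1, -1].
Row 1 of H: [1, -1, -1, -1, 1, -1, -1, 1].
Row 6 of H: [1, 1, 1, -1, 1, -1, -1, -1].
(H·H^T)[0][0] = Σ_j H[0][j]·H[0][j] = (1)² + (1)² + (-1)² + (1)² + (-1)² + (1)² + (-1)² + (-1)² = 1 + 1 + 1 + 1 + 1 + 1 + 1 + 1 = 8.
(H·H^T)[6][1] = Σ_j H[6][j]·H[1][j] = (1)·(1) + (1)·(-1) + (1)·(-1) + (-1)·(-1) + (1)·(1) + (-1)·(-1) + (-1)·(-1) + (-1)·(1) = 1 + -1 + -1 + 1 + 1 + 1 + 1 + -1 = 2.
Rows 6 and 1 are not orthogonal (dot product = 2 ≠ 0), so H is not a Hadamard matrix.

(0,0) entry = 8; (6,1) entry = 2.


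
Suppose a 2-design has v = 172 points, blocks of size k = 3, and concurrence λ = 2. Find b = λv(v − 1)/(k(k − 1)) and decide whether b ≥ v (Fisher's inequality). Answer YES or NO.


r = λ(v − 1)/(k − 1) = 2·171/2 = 171.
b = vr/k = 172·171/3 = 9804.
Fisher's inequality: b ≥ v ⇔ 9804 ≥ 172? YES.

YES


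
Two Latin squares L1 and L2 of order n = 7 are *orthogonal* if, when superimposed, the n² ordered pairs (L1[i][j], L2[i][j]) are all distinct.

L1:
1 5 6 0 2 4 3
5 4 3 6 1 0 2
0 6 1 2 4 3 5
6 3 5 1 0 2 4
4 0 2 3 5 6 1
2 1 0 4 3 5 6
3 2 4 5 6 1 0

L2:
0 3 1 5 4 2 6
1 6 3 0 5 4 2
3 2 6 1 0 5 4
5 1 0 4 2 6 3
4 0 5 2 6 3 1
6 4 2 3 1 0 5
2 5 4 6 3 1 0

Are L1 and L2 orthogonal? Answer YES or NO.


Form the n² = 49 superimposed pairs (L1[i][j], L2[i][j]), row by row (rows and columns indexed from 0):
row 0: (1,0) (5,3) (6,1) (0,5) (2,4) (4,2) (3,6)
row 1: (5,1) (4,6) (3,3) (6,0) (1,5) (0,4) (2,2)
row 2: (0,3) (6,2) (1,6) (2,1) (4,0) (3,5) (5,4)
row 3: (6,5) (3,1) (5,0) (1,4) (0,2) (2,6) (4,3)
row 4: (4,4) (0,0) (2,5) (3,2) (5,6) (6,3) (1,1)
row 5: (2,6) (1,4) (0,2) (4,3) (3,1) (5,0) (6,5)
row 6: (3,2) (2,5) (4,4) (5,6) (6,3) (1,1) (0,0)
Orthogonality requires all 49 pairs distinct.
But the pair (2,6) repeats: cell (3,5) has L1 = 2, L2 = 6, and cell (5,0) has L1 = 2, L2 = 6.
A repeated pair means some other pair never occurs (only 35 distinct pairs out of 49), so the squares are not orthogonal.
Conclusion: NO.

NO


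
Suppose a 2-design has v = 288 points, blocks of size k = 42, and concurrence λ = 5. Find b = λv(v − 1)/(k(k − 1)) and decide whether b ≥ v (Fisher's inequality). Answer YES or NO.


b = λv(v − 1)/(k(k − 1)) = 5·288·287/(42·41) = 413280/1722 = 240.
Compare with v = 288: b < v, so Fisher's inequality fails.

NO


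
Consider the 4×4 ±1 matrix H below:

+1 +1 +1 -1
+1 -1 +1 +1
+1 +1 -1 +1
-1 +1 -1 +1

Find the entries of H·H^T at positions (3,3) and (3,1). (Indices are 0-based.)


Row 1 of H: [1, -1, 1, 1].
Row 3 of H: [-1, 1, -1, 1].
(H·H^T)[3][3] = Σ_j H[3][j]·H[3][j] = (-1)² + (1)² + (-1)² + (1)² = 1 + 1 + 1 + 1 = 4.
(H·H^T)[3][1] = Σ_j H[3][j]·H[1][j] = (-1)·(1) + (1)·(-1) + (-1)·(1) + (1)·(1) = -1 + -1 + -1 + 1 = -2.
Rows 3 and 1 are not orthogonal (dot product = -2 ≠ 0), so H is not a Hadamard matrix.

(3,3) entry = 4; (3,1) entry = -2.


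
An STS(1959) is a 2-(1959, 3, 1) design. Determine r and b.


An STS(v) is a 2-(v, 3, 1) BIBD: block size k = 3, λ = 1.
Replication: r(k − 1) = λ(v − 1) ⇒ r·2 = 1959 − 1 = 1958 ⇒ r = 979.
Block count: bk = vr ⇒ b·3 = 1959·979 = 1917861 ⇒ b = 639287.

r = 979, b = 639287.


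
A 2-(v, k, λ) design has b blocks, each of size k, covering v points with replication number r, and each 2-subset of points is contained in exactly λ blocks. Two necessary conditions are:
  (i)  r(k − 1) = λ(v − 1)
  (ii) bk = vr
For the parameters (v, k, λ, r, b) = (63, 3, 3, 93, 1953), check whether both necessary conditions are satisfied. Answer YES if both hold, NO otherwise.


Condition (i): r(k − 1) = 93·2 = 186; λ(v − 1) = 3·62 = 186. Match? YES.
Condition (ii): bk = 1953·3 = 5859; vr = 63·93 = 5859. Match? YES.
Both conditions hold? YES.

YES


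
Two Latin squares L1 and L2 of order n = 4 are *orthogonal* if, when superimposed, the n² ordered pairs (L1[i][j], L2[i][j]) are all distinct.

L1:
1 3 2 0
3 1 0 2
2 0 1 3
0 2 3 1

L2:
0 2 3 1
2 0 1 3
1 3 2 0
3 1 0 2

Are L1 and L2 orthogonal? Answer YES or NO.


Form the n² = 16 superimposed pairs (L1[i][j], L2[i][j]), row by row (rows and columns indexed from 0):
row 0: (1,0) (3,2) (2,3) (0,1)
row 1: (3,2) (1,0) (0,1) (2,3)
row 2: (2,1) (0,3) (1,2) (3,0)
row 3: (0,3) (2,1) (3,0) (1,2)
Orthogonality requires all 16 pairs distinct.
But the pair (3,2) repeats: cell (0,1) has L1 = 3, L2 = 2, and cell (1,0) has L1 = 3, L2 = 2.
A repeated pair means some other pair never occurs (only 8 distinct pairs out of 16), so the squares are not orthogonal.
Conclusion: NO.

NO


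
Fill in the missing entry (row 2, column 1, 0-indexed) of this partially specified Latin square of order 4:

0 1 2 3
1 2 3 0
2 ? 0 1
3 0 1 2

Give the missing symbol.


Row 2 contains symbols [0, 1, 2] — missing [3].
Column 1 contains symbols [0, 1, 2] — missing [3].
The missing symbol must appear in both missing sets; intersection = [3].
Therefore the hidden value is 3.

Missing value = 3.


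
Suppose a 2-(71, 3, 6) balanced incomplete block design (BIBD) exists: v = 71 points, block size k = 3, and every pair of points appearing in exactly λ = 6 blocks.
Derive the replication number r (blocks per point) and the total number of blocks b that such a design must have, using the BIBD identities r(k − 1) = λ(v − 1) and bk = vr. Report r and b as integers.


Any 2-(v, k, λ) BIBD satisfies two necessary conditions:
  (i)  Each point sits in r blocks, and counting incidences through any fixed point gives r(k − 1) = λ(v − 1), so r = λ(v − 1)/(k − 1).
  (ii) Total incidences bk = vr, so b = vr/k.
Step 1: r = λ(v − 1)/(k − 1) = 6·(71 − 1)/(3 − 1) = 6·70/2 = 420/2 = 210.
Step 2: b = vr/k = 71·210/3 = 14910/3 = 4970.
Check integrality: r = 210 ∈ Z ✓, b = 4970 ∈ Z ✓.
(These identities are necessary conditions: they determine r and b for any design with these parameters, but do not by themselves prove that one exists.)

r = 210, b = 4970.


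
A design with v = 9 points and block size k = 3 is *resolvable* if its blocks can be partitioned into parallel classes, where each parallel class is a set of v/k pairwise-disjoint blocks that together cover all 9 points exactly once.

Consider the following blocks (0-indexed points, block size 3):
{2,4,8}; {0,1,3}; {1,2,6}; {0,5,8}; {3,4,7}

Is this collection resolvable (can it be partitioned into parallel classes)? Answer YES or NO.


v = 9, block size k = 3, number of blocks = 5.
For resolvability, blocks must partition into parallel classes of size v/k = 3.
Total blocks must therefore be a multiple of 3: 5 = 3·1 + 2 ⇒ not divisible ✗.
Resolvable? NO.

NO


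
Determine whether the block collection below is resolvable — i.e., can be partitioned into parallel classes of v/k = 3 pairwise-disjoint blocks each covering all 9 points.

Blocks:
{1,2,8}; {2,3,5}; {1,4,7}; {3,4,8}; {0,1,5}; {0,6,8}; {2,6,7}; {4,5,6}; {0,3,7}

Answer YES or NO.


v = 9, block size k = 3, number of blocks = 9.
For resolvability, blocks must partition into parallel classes of size v/k = 3.
Total blocks must therefore be a multiple of 3: 9 = 3·3 + 0 ⇒ divisible ✓.
Greedy packing gives 3 candidate class(es). Each should be a full parallel class (size 3, covers all 9 points).
  Class 1 (3 blocks): {1,2,8}; {4,5,6}; {0,3,7}. Points covered: [0, 1, 2, 3, 4, 5, 6, 7, 8].
  Class 2 (3 blocks): {2,3,5}; {1,4,7}; {0,6,8}. Points covered: [0, 1, 2, 3, 4, 5, 6, 7, 8].
  Class 3 (3 blocks): {3,4,8}; {0,1,5}; {2,6,7}. Points covered: [0, 1, 2, 3, 4, 5, 6, 7, 8].
All classes full (size 3)? YES. All classes cover every point? YES.
Resolvable? YES.

YES


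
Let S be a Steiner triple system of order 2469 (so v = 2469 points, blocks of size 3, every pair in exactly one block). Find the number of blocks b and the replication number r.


An STS(v) is a 2-(v, 3, 1) BIBD: block size k = 3, λ = 1.
Replication: r(k − 1) = λ(v − 1) ⇒ r·2 = 2469 − 1 = 2468 ⇒ r = 1234.
Block count: bk = vr ⇒ b·3 = 2469·1234 = 3046746 ⇒ b = 1015582.
(Check via b = v(v − 1)/6 = 2469·2468/6 = 6093492/6 = 1015582.)

r = 1234, b = 1015582.


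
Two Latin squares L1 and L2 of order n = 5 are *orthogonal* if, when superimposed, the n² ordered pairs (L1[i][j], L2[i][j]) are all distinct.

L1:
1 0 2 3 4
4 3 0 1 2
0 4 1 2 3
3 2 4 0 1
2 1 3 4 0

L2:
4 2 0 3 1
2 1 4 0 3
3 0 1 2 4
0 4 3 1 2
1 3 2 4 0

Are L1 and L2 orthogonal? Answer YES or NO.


Form the n² = 25 superimposed pairs (L1[i][j], L2[i][j]), row by row (rows and columns indexed from 0):
row 0: (1,4) (0,2) (2,0) (3,3) (4,1)
row 1: (4,2) (3,1) (0,4) (1,0) (2,3)
row 2: (0,3) (4,0) (1,1) (2,2) (3,4)
row 3: (3,0) (2,4) (4,3) (0,1) (1,2)
row 4: (2,1) (1,3) (3,2) (4,4) (0,0)
Orthogonality requires all 25 pairs distinct.
Check by first coordinate: for each symbol s of L1, list the L2 entries in the n cells where L1 = s; they must all differ.
  L1 = 0: L2 entries (in reading order) 2, 4, 3, 1, 0 — all 5 distinct ✓
  L1 = 1: L2 entries (in reading order) 4, 0, 1, 2, 3 — all 5 distinct ✓
  L1 = 2: L2 entries (in reading order) 0, 3, 2, 4, 1 — all 5 distinct ✓
  L1 = 3: L2 entries (in reading order) 3, 1, 4, 0, 2 — all 5 distinct ✓
  L1 = 4: L2 entries (in reading order) 1, 2, 0, 3, 4 — all 5 distinct ✓
Every symbol of L1 meets every symbol of L2 exactly once, so all 25 pairs are distinct (25 of 25).
Conclusion: YES.

YES


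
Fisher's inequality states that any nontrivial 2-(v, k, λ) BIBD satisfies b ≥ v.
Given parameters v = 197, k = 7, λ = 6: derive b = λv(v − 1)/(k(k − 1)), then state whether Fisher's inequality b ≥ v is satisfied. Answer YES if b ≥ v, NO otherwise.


b = λv(v − 1)/(k(k − 1)) = 6·197·196/(7·6) = 231672/42 = 5516.
Compare with v = 197: b ≥ v, so Fisher's inequality holds.

YES


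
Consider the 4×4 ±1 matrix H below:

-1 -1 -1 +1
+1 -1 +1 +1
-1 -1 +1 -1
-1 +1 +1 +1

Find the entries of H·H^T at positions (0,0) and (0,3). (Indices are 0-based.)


Row 0 of H: [-1, -1, -1, 1].
Row 3 of H: [-1, 1, 1, 1].
(H·H^T)[0][0] = Σ_j H[0][j]·H[0][j] = (-1)² + (-1)² + (-1)² + (1)² = 1 + 1 + 1 + 1 = 4.
(H·H^T)[0][3] = Σ_j H[0][j]·H[3][j] = (-1)·(-1) + (-1)·(1) + (-1)·(1) + (1)·(1) = 1 + -1 + -1 + 1 = 0.
So rows 0 and 3 are orthogonal; the diagonal entry equals n = 4.

(0,0) entry = 4; (0,3) entry = 0.


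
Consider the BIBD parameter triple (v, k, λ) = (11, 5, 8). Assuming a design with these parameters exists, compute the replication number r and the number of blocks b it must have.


Any 2-(v, k, λ) BIBD satisfies two necessary conditions:
  (i)  Each point sits in r blocks, and counting incidences through any fixed point gives r(k − 1) = λ(v − 1), so r = λ(v − 1)/(k − 1).
  (ii) Total incidences bk = vr, so b = vr/k.
Step 1: r = λ(v − 1)/(k − 1) = 8·(11 − 1)/(5 − 1) = 8·10/4 = 80/4 = 20.
Step 2: b = vr/k = 11·20/5 = 220/5 = 44.
Check integrality: r = 20 ∈ Z ✓, b = 44 ∈ Z ✓.
(These identities are necessary conditions: they determine r and b for any design with these parameters, but do not by themselves prove that one exists.)

r = 20, b = 44.


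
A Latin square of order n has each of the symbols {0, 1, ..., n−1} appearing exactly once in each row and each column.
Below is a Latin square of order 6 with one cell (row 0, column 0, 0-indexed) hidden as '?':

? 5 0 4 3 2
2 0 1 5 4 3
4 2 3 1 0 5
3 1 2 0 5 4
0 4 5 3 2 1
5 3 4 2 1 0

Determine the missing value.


Row 0 contains symbols [0, 2, 3, 4, 5] — missing [1].
Column 0 contains symbols [0, 2, 3, 4, 5] — missing [1].
The missing symbol must appear in both missing sets; intersection = [1].
Therefore the hidden value is 1.

Missing value = 1.


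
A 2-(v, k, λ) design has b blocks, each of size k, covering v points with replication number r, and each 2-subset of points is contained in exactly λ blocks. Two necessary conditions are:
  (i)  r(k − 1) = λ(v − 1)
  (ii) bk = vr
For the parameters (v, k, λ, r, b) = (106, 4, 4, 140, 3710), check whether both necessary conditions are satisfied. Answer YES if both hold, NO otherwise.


Condition (i): r(k − 1) = 140·3 = 420; λ(v − 1) = 4·105 = 420. Match? YES.
Condition (ii): bk = 3710·4 = 14840; vr = 106·140 = 14840. Match? YES.
Both conditions hold? YES.

YES


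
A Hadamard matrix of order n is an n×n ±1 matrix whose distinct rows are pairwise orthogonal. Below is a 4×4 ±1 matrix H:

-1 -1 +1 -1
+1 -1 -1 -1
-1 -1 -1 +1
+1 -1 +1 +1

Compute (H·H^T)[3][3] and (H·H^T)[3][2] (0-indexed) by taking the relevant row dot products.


Row 2 of H: [-1, -1, -1, 1].
Row 3 of H: [1, -1, 1, 1].
(H·H^T)[3][3] = Σ_j H[3][j]·H[3][j] = (1)² + (-1)² + (1)² + (1)² = 1 + 1 + 1 + 1 = 4.
(H·H^T)[3][2] = Σ_j H[3][j]·H[2][j] = (1)·(-1) + (-1)·(-1) + (1)·(-1) + (1)·(1) = -1 + 1 + -1 + 1 = 0.
So rows 3 and 2 are orthogonal; the diagonal entry equals n = 4.

(3,3) entry = 4; (3,2) entry = 0.


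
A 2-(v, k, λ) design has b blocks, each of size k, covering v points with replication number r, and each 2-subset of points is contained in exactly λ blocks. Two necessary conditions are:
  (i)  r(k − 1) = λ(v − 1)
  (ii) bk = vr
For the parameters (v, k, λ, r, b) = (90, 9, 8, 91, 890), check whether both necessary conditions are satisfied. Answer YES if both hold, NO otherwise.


Condition (i): r(k − 1) = 91·8 = 728; λ(v − 1) = 8·89 = 712. Match? NO.
Condition (ii): bk = 890·9 = 8010; vr = 90·91 = 8190. Match? NO.
Both conditions hold? NO.

NO


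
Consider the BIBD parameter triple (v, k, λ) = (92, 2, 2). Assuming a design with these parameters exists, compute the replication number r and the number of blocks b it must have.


Any 2-(v, k, λ) BIBD satisfies two necessary conditions:
  (i)  Each point sits in r blocks, and counting incidences through any fixed point gives r(k − 1) = λ(v − 1), so r = λ(v − 1)/(k − 1).
  (ii) Total incidences bk = vr, so b = vr/k.
Step 1: r = λ(v − 1)/(k − 1) = 2·(92 − 1)/(2 − 1) = 2·91/1 = 182/1 = 182.
Step 2: b = vr/k = 92·182/2 = 16744/2 = 8372.
Check integrality: r = 182 ∈ Z ✓, b = 8372 ∈ Z ✓.
(These identities are necessary conditions: they determine r and b for any design with these parameters, but do not by themselves prove that one exists.)

r = 182, b = 8372.


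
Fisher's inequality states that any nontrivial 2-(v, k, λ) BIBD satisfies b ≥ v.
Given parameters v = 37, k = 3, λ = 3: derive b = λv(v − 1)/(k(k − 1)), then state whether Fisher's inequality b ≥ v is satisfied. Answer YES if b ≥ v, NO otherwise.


b = λv(v − 1)/(k(k − 1)) = 3·37·36/(3·2) = 3996/6 = 666.
Compare with v = 37: b ≥ v, so Fisher's inequality holds.

YES


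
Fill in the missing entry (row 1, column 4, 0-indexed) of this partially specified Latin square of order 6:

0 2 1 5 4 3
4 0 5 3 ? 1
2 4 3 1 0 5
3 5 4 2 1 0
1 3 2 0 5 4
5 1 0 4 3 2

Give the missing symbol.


Row 1 contains symbols [0, 1, 3, 4, 5] — missing [2].
Column 4 contains symbols [0, 1, 3, 4, 5] — missing [2].
The missing symbol must appear in both missing sets; intersection = [2].
Therefore the hidden value is 2.

Missing value = 2.


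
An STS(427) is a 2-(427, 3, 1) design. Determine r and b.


An STS(v) is a 2-(v, 3, 1) BIBD: block size k = 3, λ = 1.
Replication: r(k − 1) = λ(v − 1) ⇒ r·2 = 427 − 1 = 426 ⇒ r = 213.
Block count: bk = vr ⇒ b·3 = 427·213 = 90951 ⇒ b = 30317.
(Check via b = v(v − 1)/6 = 427·426/6 = 181902/6 = 30317.)

r = 213, b = 30317.


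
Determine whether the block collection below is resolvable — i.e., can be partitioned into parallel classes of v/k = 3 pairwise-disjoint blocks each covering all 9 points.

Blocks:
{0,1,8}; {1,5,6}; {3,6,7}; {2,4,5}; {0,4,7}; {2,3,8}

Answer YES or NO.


v = 9, block size k = 3, number of blocks = 6.
For resolvability, blocks must partition into parallel classes of size v/k = 3.
Total blocks must therefore be a multiple of 3: 6 = 3·2 + 0 ⇒ divisible ✓.
Greedy packing gives 2 candidate class(es). Each should be a full parallel class (size 3, covers all 9 points).
  Class 1 (3 blocks): {0,1,8}; {3,6,7}; {2,4,5}. Points covered: [0, 1, 2, 3, 4, 5, 6, 7, 8].
  Class 2 (3 blocks): {1,5,6}; {0,4,7}; {2,3,8}. Points covered: [0, 1, 2, 3, 4, 5, 6, 7, 8].
All classes full (size 3)? YES. All classes cover every point? YES.
Resolvable? YES.

YES


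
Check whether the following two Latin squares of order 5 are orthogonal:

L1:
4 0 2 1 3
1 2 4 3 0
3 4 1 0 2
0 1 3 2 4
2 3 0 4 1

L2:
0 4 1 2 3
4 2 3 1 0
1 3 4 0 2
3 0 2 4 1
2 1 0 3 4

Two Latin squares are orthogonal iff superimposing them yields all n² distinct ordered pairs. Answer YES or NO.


Form the n² = 25 superimposed pairs (L1[i][j], L2[i][j]), row by row (rows and columns indexed from 0):
row 0: (4,0) (0,4) (2,1) (1,2) (3,3)
row 1: (1,4) (2,2) (4,3) (3,1) (0,0)
row 2: (3,1) (4,3) (1,4) (0,0) (2,2)
row 3: (0,3) (1,0) (3,2) (2,4) (4,1)
row 4: (2,2) (3,1) (0,0) (4,3) (1,4)
Orthogonality requires all 25 pairs distinct.
But the pair (3,1) repeats: cell (1,3) has L1 = 3, L2 = 1, and cell (2,0) has L1 = 3, L2 = 1.
A repeated pair means some other pair never occurs (only 15 distinct pairs out of 25), so the squares are not orthogonal.
Conclusion: NO.

NO


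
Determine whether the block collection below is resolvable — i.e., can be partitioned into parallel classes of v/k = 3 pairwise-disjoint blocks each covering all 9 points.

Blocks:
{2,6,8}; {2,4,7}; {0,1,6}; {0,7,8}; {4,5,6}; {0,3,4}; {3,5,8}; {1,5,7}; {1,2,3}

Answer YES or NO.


v = 9, block size k = 3, number of blocks = 9.
For resolvability, blocks must partition into parallel classes of size v/k = 3.
Total blocks must therefore be a multiple of 3: 9 = 3·3 + 0 ⇒ divisible ✓.
Greedy packing gives 3 candidate class(es). Each should be a full parallel class (size 3, covers all 9 points).
  Class 1 (3 blocks): {2,6,8}; {0,3,4}; {1,5,7}. Points covered: [0, 1, 2, 3, 4, 5, 6, 7, 8].
  Class 2 (3 blocks): {2,4,7}; {0,1,6}; {3,5,8}. Points covered: [0, 1, 2, 3, 4, 5, 6, 7, 8].
  Class 3 (3 blocks): {0,7,8}; {4,5,6}; {1,2,3}. Points covered: [0, 1, 2, 3, 4, 5, 6, 7, 8].
All classes full (size 3)? YES. All classes cover every point? YES.
Resolvable? YES.

YES


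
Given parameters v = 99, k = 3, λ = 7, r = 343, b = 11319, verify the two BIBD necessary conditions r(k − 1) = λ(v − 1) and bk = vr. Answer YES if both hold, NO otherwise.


Condition (i): r(k − 1) = 343·2 = 686; λ(v − 1) = 7·98 = 686. Match? YES.
Condition (ii): bk = 11319·3 = 33957; vr = 99·343 = 33957. Match? YES.
Both conditions hold? YES.

YES
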